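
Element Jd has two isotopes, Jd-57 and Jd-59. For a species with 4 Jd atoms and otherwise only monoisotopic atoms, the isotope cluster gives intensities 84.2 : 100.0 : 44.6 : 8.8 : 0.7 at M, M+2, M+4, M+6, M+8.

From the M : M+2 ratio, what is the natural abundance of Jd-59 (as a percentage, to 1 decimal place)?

22.9%

Let p = fractional abundance of Jd-57. I(M+2)/I(M) = [C(4,1)·p^3·(1−p)] / p^4 = 4·(1−p)/p = 100.0/84.2 = 1.1876
(1−p)/p = 1.1876/4 = 0.2969  ⇒  p = 1/(1 + 0.2969) = 0.7711
Jd-57: 77.1%, Jd-59: 22.9%.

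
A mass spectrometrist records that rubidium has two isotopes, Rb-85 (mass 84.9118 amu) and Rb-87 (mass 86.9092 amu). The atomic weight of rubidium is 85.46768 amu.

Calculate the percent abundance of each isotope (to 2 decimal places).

With x = fraction of Rb-85 (so Rb-87 is 1 − x):
84.9118·x + 86.9092·(1 − x) = 85.46768
(84.9118 − 86.9092)·x = 85.46768 − 86.9092
x = -1.44152 / -1.9974 = 0.72170 → 72.17% Rb-85, 27.83% Rb-87.

Rb-85: 72.17%, Rb-87: 27.83%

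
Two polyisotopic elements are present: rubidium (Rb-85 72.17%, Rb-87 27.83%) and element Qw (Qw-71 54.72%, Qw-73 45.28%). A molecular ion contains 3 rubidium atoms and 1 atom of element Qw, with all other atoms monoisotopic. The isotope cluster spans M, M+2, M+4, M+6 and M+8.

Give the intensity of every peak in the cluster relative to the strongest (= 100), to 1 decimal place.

50.4 : 100.0 : 70.7 : 21.5 : 2.4

Rubidium pattern (n=3): 0.37589809 : 0.43485841 : 0.16768892 : 0.02155458
Element Qw pattern (n=1): 0.5472 : 0.4528
Convolve the two distributions (both contribute in 2-u steps):
  M: 0.37589809×0.5472 = 0.205691
  M+2: 0.37589809×0.4528 + 0.43485841×0.5472 = 0.408161
  M+4: 0.43485841×0.4528 + 0.16768892×0.5472 = 0.288663
  M+6: 0.16768892×0.4528 + 0.02155458×0.5472 = 0.087724
  M+8: 0.02155458×0.4528 = 0.009760
Scale to base peak (0.408161) = 100: 50.4 : 100.0 : 70.7 : 21.5 : 2.4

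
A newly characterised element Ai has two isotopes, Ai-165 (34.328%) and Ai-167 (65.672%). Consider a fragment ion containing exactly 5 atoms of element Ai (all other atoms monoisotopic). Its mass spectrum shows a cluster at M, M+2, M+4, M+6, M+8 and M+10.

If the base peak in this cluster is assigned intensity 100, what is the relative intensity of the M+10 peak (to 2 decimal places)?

(0.34328 + 0.65672)^5 gives M 0.0048, M+2 0.0456, M+4 0.1745, M+6 0.3338, M+8 0.3193, M+10 0.1222; the largest is M+6.
P(M+6) = C(5,3) × 0.34328^2 × 0.65672^3 = 10 × 0.11784116 × 0.28323096 = 0.333763 (base)
P(M+10) = C(5,5) × 0.34328^0 × 0.65672^5 = 1 × 1.0000 × 0.12215218 = 0.122152
Relative intensity = 0.122152 / 0.333763 × 100 = 36.60

36.60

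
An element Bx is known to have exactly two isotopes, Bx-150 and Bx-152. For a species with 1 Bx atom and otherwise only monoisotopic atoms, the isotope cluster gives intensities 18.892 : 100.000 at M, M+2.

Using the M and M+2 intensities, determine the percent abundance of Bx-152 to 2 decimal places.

Write p for the Bx-150 fraction. I(M+2)/I(M) = [C(1,1)·p^0·(1−p)] / p^1 = 1·(1−p)/p = 100.000/18.892 = 5.2932
(1−p)/p = 5.2932/1 = 5.2932  ⇒  p = 1/(1 + 5.2932) = 0.1589
Bx-150: 15.89%, Bx-152: 84.11%.

84.11%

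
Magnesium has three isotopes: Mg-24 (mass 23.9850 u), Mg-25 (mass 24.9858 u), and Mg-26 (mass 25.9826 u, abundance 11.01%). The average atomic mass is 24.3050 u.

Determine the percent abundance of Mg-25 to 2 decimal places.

The remaining 88.99% is split between Mg-24 (fraction x) and Mg-25 (fraction 0.8899 − x).
Substituting: 23.9850x + 24.9858(0.8899 − x) = 21.44431574
(23.9850 − 24.9858)x = -0.79054768  ⇒  x = 0.78992, y = 0.09998
Mg-24: 78.99%, Mg-25: 10.00%.

10.00%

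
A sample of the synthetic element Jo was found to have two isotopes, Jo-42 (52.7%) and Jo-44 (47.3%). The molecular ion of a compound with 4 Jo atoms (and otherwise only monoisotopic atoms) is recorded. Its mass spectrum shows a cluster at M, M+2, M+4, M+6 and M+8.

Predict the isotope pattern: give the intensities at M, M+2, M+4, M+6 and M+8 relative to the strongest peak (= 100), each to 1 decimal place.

Each Jo atom is independently Jo-42 (p = 0.527) or Jo-44 (q = 0.473); the cluster is the binomial expansion (p + q)^4.
P(M) = 0.527^4 = 0.077133
P(M+2) = 4 × 0.527^3 × 0.473^1 = 0.276919
P(M+4) = 6 × 0.527^2 × 0.473^2 = 0.372816
P(M+6) = 4 × 0.527^1 × 0.473^3 = 0.223077
P(M+8) = 0.473^4 = 0.050055
The M+4 peak is largest (0.372816); scaling to 100 gives 20.7 : 74.3 : 100.0 : 59.8 : 13.4.

20.7 : 74.3 : 100.0 : 59.8 : 13.4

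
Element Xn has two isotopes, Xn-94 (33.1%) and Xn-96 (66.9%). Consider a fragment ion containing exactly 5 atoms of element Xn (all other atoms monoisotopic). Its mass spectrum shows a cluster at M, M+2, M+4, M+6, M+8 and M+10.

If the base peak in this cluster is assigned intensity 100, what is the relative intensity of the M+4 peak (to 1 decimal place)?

(0.331 + 0.669)^5 gives M 0.0040, M+2 0.0402, M+4 0.1623, M+6 0.3280, M+8 0.3315, M+10 0.1340; the largest is M+8.
P(M+8) = C(5,4) × 0.331^1 × 0.669^4 = 5 × 0.3310 × 0.20031085 = 0.331514 (base)
P(M+4) = C(5,2) × 0.331^3 × 0.669^2 = 10 × 0.03626469 × 0.447561 = 0.162307
Relative intensity = 0.162307 / 0.331514 × 100 = 49.0

49.0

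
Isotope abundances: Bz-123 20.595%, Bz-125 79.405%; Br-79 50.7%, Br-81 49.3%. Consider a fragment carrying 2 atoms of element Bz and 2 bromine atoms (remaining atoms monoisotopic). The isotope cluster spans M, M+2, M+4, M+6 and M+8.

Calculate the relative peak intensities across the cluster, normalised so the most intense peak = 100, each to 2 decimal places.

2.76 : 26.67 : 85.10 : 100.00 : 38.83

Element Bz pattern (n=2): 0.0424154 : 0.32706919 : 0.6305154
Bromine pattern (n=2): 0.257049 : 0.499902 : 0.243049
Convolve the two distributions (both contribute in 2-u steps):
  M: 0.0424154×0.257049 = 0.010903
  M+2: 0.0424154×0.499902 + 0.32706919×0.257049 = 0.105276
  M+4: 0.0424154×0.243049 + 0.32706919×0.499902 + 0.6305154×0.257049 = 0.335885
  M+6: 0.32706919×0.243049 + 0.6305154×0.499902 = 0.394690
  M+8: 0.6305154×0.243049 = 0.153246
Scale to base peak (0.394690) = 100: 2.76 : 26.67 : 85.10 : 100.00 : 38.83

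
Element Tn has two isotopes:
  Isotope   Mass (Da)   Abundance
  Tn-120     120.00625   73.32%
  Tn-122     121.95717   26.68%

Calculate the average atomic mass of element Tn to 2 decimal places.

120.53 Da

Ar = Σ fᵢ·mᵢ = 0.7332 × 120.00625 + 0.2668 × 121.95717
= 87.988583 + 32.538173 = 120.526756 Da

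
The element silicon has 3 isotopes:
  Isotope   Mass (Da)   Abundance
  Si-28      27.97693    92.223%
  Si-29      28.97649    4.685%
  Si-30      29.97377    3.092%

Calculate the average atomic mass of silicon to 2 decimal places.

Average mass = Σ (abundance × isotope mass) = 0.92223 × 27.97693 + 0.04685 × 28.97649 + 0.03092 × 29.97377
= 25.801164 + 1.357549 + 0.926789 = 28.085502 Da

28.09 Da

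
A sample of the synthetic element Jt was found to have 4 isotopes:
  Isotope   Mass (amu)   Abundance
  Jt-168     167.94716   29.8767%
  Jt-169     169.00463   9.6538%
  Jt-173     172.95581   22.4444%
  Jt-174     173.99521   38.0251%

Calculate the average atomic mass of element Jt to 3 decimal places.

171.473 amu

Ar = Σ fᵢ·mᵢ = 0.298767 × 167.94716 + 0.096538 × 169.00463 + 0.224444 × 172.95581 + 0.380251 × 173.99521
= 50.177069 + 16.315369 + 38.818894 + 66.161853 = 171.473185 amu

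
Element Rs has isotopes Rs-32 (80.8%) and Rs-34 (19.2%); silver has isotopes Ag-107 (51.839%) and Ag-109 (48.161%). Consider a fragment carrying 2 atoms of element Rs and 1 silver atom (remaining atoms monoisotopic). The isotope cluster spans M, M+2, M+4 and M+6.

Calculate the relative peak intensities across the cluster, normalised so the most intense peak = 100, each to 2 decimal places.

71.21 : 100.00 : 35.46 : 3.74

Element Rs pattern (n=2): 0.652864 : 0.310272 : 0.036864
Silver pattern (n=1): 0.51839 : 0.48161
Convolve the two distributions (both contribute in 2-u steps):
  M: 0.652864×0.51839 = 0.338438
  M+2: 0.652864×0.48161 + 0.310272×0.51839 = 0.475268
  M+4: 0.310272×0.48161 + 0.036864×0.51839 = 0.168540
  M+6: 0.036864×0.48161 = 0.017754
Scale to base peak (0.475268) = 100: 71.21 : 100.00 : 35.46 : 3.74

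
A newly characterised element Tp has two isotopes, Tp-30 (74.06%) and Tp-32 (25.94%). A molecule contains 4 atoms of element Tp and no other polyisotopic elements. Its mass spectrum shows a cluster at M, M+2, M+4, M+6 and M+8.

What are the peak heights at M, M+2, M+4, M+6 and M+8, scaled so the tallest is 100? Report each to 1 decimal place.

71.4 : 100.0 : 52.5 : 12.3 : 1.1

Expanding (0.7406 + 0.2594)^4:
P(M) = 0.7406^4 = 0.300839
P(M+2) = 4 × 0.7406^3 × 0.2594^1 = 0.421484
P(M+4) = 6 × 0.7406^2 × 0.2594^2 = 0.221441
P(M+6) = 4 × 0.7406^1 × 0.2594^3 = 0.051708
P(M+8) = 0.2594^4 = 0.004528
The M+2 peak is largest (0.421484); scaling to 100 gives 71.4 : 100.0 : 52.5 : 12.3 : 1.1.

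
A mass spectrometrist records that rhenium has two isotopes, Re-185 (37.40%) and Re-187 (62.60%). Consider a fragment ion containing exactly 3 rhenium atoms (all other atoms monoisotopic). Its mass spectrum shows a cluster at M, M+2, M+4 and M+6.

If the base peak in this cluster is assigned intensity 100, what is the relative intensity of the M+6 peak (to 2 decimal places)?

55.79

Binomial terms of (0.3740 + 0.6260)^3: M 0.0523, M+2 0.2627, M+4 0.4397, M+6 0.2453 → M+4 is the base peak.
P(M+4) = C(3,2) × 0.3740^1 × 0.6260^2 = 3 × 0.3740 × 0.391876 = 0.439685 (base)
P(M+6) = C(3,3) × 0.3740^0 × 0.6260^3 = 1 × 1.0000 × 0.24531438 = 0.245314
Relative intensity = 0.245314 / 0.439685 × 100 = 55.79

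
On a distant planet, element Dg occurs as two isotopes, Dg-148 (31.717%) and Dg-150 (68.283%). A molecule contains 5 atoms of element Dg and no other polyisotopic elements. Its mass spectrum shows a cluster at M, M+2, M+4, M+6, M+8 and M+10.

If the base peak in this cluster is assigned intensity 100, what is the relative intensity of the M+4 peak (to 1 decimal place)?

43.2

Binomial terms of (0.31717 + 0.68283)^5: M 0.0032, M+2 0.0346, M+4 0.1488, M+6 0.3203, M+8 0.3448, M+10 0.1484 → M+8 is the base peak.
P(M+8) = C(5,4) × 0.31717^1 × 0.68283^4 = 5 × 0.31717 × 0.21739541 = 0.344757 (base)
P(M+4) = C(5,2) × 0.31717^3 × 0.68283^2 = 10 × 0.03190629 × 0.46625681 = 0.148765
Relative intensity = 0.148765 / 0.344757 × 100 = 43.2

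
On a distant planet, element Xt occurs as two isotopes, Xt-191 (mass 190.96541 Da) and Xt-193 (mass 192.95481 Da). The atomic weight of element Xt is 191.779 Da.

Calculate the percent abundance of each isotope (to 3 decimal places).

Writing the weighted mean with unknown fraction x of Xt-191:
190.96541·x + 192.95481·(1 − x) = 191.779
(190.96541 − 192.95481)·x = 191.779 − 192.95481
x = -1.17581 / -1.98940 = 0.59104 → 59.104% Xt-191, 40.896% Xt-193.

Xt-191: 59.104%, Xt-193: 40.896%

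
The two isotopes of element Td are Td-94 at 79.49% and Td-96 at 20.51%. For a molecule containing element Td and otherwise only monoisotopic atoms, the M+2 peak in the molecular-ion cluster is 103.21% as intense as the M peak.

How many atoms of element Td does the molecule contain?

4

For n independent Td atoms, I(M+2)/I(M) = n · (abundance Td-96) / (abundance Td-94) = n · 0.2051/0.7949.
n = 1.0321 × 0.7949/0.2051 = 4.00 ≈ 4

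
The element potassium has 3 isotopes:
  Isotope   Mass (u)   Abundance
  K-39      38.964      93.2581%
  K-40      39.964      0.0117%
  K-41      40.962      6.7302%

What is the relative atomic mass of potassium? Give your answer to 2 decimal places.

39.10 u

Ar = Σ fᵢ·mᵢ = 0.932581 × 38.964 + 0.000117 × 39.964 + 0.067302 × 40.962
= 36.3371 + 0.0047 + 2.7568 = 39.0986 u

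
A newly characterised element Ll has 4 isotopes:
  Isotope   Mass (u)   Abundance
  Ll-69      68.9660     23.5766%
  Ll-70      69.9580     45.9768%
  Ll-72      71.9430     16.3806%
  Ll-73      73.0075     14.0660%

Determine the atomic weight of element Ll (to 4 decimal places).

70.4782 u

The abundance-weighted mean is 0.235766 × 68.9660 + 0.459768 × 69.9580 + 0.163806 × 71.9430 + 0.140660 × 73.0075
= 16.25984 + 32.16445 + 11.78470 + 10.26923 = 70.47822 u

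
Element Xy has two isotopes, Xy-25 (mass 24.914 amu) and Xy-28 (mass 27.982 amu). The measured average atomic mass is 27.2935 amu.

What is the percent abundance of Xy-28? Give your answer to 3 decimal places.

77.559%

With x = fraction of Xy-25 (so Xy-28 is 1 − x):
24.914·x + 27.982·(1 − x) = 27.2935
(24.914 − 27.982)·x = 27.2935 − 27.982
x = -0.6885 / -3.068 = 0.22441 → 22.441% Xy-25, 77.559% Xy-28.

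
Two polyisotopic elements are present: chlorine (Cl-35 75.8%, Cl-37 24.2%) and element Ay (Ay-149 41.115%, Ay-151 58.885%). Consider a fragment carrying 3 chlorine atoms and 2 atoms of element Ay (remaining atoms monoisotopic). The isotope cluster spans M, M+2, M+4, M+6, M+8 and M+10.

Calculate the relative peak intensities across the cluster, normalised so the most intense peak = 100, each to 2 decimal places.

19.61 : 74.94 : 100.00 : 56.33 : 14.12 : 1.31

Chlorine pattern (n=3): 0.43551951 : 0.41713346 : 0.13317454 : 0.01417249
Element Ay pattern (n=2): 0.16904432 : 0.48421136 : 0.34674432
Convolve the two distributions (both contribute in 2-u steps):
  M: 0.43551951×0.16904432 = 0.073622
  M+2: 0.43551951×0.48421136 + 0.41713346×0.16904432 = 0.281398
  M+4: 0.43551951×0.34674432 + 0.41713346×0.48421136 + 0.13317454×0.16904432 = 0.375507
  M+6: 0.41713346×0.34674432 + 0.13317454×0.48421136 + 0.01417249×0.16904432 = 0.211519
  M+8: 0.13317454×0.34674432 + 0.01417249×0.48421136 = 0.053040
  M+10: 0.01417249×0.34674432 = 0.004914
Scale to base peak (0.375507) = 100: 19.61 : 74.94 : 100.00 : 56.33 : 14.12 : 1.31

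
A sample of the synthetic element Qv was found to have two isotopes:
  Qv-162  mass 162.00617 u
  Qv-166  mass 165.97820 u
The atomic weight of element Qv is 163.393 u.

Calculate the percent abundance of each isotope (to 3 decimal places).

With x = fraction of Qv-162 (so Qv-166 is 1 − x):
162.00617·x + 165.97820·(1 − x) = 163.393
(162.00617 − 165.97820)·x = 163.393 − 165.97820
x = -2.58520 / -3.97203 = 0.65085 → 65.085% Qv-162, 34.915% Qv-166.

Qv-162: 65.085%, Qv-166: 34.915%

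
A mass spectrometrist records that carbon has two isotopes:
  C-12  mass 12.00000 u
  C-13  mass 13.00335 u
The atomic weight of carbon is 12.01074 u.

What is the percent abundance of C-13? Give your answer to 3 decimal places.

With x = fraction of C-12 (so C-13 is 1 − x):
12.00000·x + 13.00335·(1 − x) = 12.01074
(12.00000 − 13.00335)·x = 12.01074 − 13.00335
x = -0.99261 / -1.00335 = 0.98930 → 98.930% C-12, 1.070% C-13.

1.070%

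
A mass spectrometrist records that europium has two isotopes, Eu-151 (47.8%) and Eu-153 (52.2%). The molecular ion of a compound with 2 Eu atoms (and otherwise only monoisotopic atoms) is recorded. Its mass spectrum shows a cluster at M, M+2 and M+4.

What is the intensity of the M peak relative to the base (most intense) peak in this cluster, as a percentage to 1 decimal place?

Term probabilities: M 0.2285, M+2 0.4990, M+4 0.2725. Base peak = M+2.
P(M+2) = C(2,1) × 0.478^1 × 0.522^1 = 2 × 0.4780 × 0.5220 = 0.499032 (base)
P(M) = C(2,0) × 0.478^2 × 0.522^0 = 1 × 0.228484 × 1.0000 = 0.228484
Relative intensity = 0.228484 / 0.499032 × 100 = 45.8

45.8%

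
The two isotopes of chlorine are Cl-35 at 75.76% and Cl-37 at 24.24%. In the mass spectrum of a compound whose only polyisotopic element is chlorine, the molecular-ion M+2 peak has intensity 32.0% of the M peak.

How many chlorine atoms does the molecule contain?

1

For n independent Cl atoms, I(M+2)/I(M) = n · (abundance Cl-37) / (abundance Cl-35) = n · 0.2424/0.7576.
n = 0.320 × 0.7576/0.2424 = 1.00 ≈ 1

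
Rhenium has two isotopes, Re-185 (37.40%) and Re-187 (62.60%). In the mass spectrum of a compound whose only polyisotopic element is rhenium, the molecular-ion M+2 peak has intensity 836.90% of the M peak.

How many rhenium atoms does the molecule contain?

The M+2/M ratio from n Re atoms is n · q/p = n · 0.6260/0.3740.
n = 8.3690 × 0.3740/0.6260 = 5.00 ≈ 5

5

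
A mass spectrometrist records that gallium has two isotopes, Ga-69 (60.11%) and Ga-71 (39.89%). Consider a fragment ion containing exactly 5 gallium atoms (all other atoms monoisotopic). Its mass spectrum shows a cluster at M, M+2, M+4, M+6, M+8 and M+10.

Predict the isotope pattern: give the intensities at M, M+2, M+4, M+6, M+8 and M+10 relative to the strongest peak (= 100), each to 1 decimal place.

Each Ga atom is independently Ga-69 (p = 0.6011) or Ga-71 (q = 0.3989); the cluster is the binomial expansion (p + q)^5.
P(M) = 0.6011^5 = 0.078475
P(M+2) = 5 × 0.6011^4 × 0.3989^1 = 0.260388
P(M+4) = 10 × 0.6011^3 × 0.3989^2 = 0.345596
P(M+6) = 10 × 0.6011^2 × 0.3989^3 = 0.229343
P(M+8) = 5 × 0.6011^1 × 0.3989^4 = 0.076098
P(M+10) = 0.3989^5 = 0.010100
The M+4 peak is largest (0.345596); scaling to 100 gives 22.7 : 75.3 : 100.0 : 66.4 : 22.0 : 2.9.

22.7 : 75.3 : 100.0 : 66.4 : 22.0 : 2.9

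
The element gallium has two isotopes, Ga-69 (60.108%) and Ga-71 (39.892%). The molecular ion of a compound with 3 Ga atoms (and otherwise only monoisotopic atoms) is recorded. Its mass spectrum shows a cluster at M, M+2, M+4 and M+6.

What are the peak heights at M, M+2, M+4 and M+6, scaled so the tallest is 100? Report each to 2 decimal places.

50.23 : 100.00 : 66.37 : 14.68

The 3 Ga atoms are independent, so intensities follow the terms of (0.60108 + 0.39892)^3.
P(M) = 0.60108^3 = 0.217169
P(M+2) = 3 × 0.60108^2 × 0.39892^1 = 0.432386
P(M+4) = 3 × 0.60108^1 × 0.39892^2 = 0.286963
P(M+6) = 0.39892^3 = 0.063483
The M+2 peak is largest (0.432386); scaling to 100 gives 50.23 : 100.00 : 66.37 : 14.68.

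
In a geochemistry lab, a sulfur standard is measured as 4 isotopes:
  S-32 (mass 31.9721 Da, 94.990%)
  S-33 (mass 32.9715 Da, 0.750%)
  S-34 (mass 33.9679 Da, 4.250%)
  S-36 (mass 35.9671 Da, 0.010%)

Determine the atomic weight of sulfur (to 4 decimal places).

The abundance-weighted mean is 0.94990 × 31.9721 + 0.00750 × 32.9715 + 0.04250 × 33.9679 + 0.00010 × 35.9671
= 30.37030 + 0.24729 + 1.44364 + 0.00360 = 32.06483 Da

32.0648 Da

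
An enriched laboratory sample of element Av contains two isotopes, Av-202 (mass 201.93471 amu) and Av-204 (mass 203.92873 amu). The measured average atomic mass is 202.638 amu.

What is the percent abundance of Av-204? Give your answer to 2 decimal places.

35.27%

Let x be the fractional abundance of Av-202; then Av-204 has abundance 1 − x.
201.93471·x + 203.92873·(1 − x) = 202.638
(201.93471 − 203.92873)·x = 202.638 − 203.92873
x = -1.29073 / -1.99402 = 0.64730 → 64.73% Av-202, 35.27% Av-204.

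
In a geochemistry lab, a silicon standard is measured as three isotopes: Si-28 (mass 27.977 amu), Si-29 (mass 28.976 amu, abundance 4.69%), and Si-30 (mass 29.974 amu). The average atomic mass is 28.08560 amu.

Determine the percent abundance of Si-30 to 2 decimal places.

3.09%

Let x and y be the fractions of Si-28 and Si-30. Then x + y = 1 − 0.0469 = 0.9531 and 27.977x + 29.974y = 28.08560 − 0.0469×28.976 = 26.7266256.
Substituting: 27.977x + 29.974(0.9531 − x) = 26.7266256
(27.977 − 29.974)x = -1.8415938  ⇒  x = 0.92218, y = 0.03092
Si-28: 92.22%, Si-30: 3.09%.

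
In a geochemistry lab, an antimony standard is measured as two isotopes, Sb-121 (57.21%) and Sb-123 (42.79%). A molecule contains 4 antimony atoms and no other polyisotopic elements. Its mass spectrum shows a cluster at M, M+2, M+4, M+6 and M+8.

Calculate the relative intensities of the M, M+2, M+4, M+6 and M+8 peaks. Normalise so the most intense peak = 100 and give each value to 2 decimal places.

Each Sb atom is independently Sb-121 (p = 0.5721) or Sb-123 (q = 0.4279); the cluster is the binomial expansion (p + q)^4.
P(M) = 0.5721^4 = 0.107124
P(M+2) = 4 × 0.5721^3 × 0.4279^1 = 0.320493
P(M+4) = 6 × 0.5721^2 × 0.4279^2 = 0.359567
P(M+6) = 4 × 0.5721^1 × 0.4279^3 = 0.179291
P(M+8) = 0.4279^4 = 0.033525
The M+4 peak is largest (0.359567); scaling to 100 gives 29.79 : 89.13 : 100.00 : 49.86 : 9.32.

29.79 : 89.13 : 100.00 : 49.86 : 9.32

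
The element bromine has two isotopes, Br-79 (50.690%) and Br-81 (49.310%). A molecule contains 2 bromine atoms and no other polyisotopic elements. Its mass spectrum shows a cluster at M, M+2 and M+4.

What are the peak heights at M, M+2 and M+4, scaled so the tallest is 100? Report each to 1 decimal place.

Each Br atom is independently Br-79 (p = 0.50690) or Br-81 (q = 0.49310); the cluster is the binomial expansion (p + q)^2.
P(M) = 0.50690^2 = 0.256948
P(M+2) = 2 × 0.50690^1 × 0.49310^1 = 0.499905
P(M+4) = 0.49310^2 = 0.243148
The M+2 peak is largest (0.499905); scaling to 100 gives 51.4 : 100.0 : 48.6.

51.4 : 100.0 : 48.6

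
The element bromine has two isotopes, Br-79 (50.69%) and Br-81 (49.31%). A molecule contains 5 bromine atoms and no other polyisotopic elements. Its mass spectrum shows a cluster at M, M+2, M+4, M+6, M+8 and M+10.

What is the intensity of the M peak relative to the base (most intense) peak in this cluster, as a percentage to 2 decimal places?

10.57%

Binomial terms of (0.5069 + 0.4931)^5: M 0.0335, M+2 0.1628, M+4 0.3167, M+6 0.3081, M+8 0.1498, M+10 0.0292 → M+4 is the base peak.
P(M+4) = C(5,2) × 0.5069^3 × 0.4931^2 = 10 × 0.13024674 × 0.24314761 = 0.316692 (base)
P(M) = C(5,0) × 0.5069^5 × 0.4931^0 = 1 × 0.03346659 × 1.0000 = 0.033467
Relative intensity = 0.033467 / 0.316692 × 100 = 10.57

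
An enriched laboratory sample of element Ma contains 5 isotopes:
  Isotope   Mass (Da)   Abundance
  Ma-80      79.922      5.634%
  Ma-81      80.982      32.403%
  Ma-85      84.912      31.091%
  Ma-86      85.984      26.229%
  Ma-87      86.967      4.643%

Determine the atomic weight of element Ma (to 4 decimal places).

Average mass = Σ (abundance × isotope mass) = 0.05634 × 79.922 + 0.32403 × 80.982 + 0.31091 × 84.912 + 0.26229 × 85.984 + 0.04643 × 86.967
= 4.50281 + 26.24060 + 26.39999 + 22.55274 + 4.03788 = 83.73402 Da

83.7340 Da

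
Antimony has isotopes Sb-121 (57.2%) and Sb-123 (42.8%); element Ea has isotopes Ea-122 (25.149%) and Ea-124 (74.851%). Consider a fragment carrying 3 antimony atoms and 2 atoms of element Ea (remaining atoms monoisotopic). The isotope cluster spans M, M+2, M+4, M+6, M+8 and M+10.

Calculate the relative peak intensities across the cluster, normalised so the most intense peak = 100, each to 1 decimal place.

Antimony pattern (n=3): 0.18714925 : 0.42010426 : 0.31434374 : 0.07840275
Element Ea pattern (n=2): 0.06324722 : 0.37648556 : 0.56026722
Convolve the two distributions (both contribute in 2-u steps):
  M: 0.18714925×0.06324722 = 0.011837
  M+2: 0.18714925×0.37648556 + 0.42010426×0.06324722 = 0.097029
  M+4: 0.18714925×0.56026722 + 0.42010426×0.37648556 + 0.31434374×0.06324722 = 0.282898
  M+6: 0.42010426×0.56026722 + 0.31434374×0.37648556 + 0.07840275×0.06324722 = 0.358675
  M+8: 0.31434374×0.56026722 + 0.07840275×0.37648556 = 0.205634
  M+10: 0.07840275×0.56026722 = 0.043926
Scale to base peak (0.358675) = 100: 3.3 : 27.1 : 78.9 : 100.0 : 57.3 : 12.2

3.3 : 27.1 : 78.9 : 100.0 : 57.3 : 12.2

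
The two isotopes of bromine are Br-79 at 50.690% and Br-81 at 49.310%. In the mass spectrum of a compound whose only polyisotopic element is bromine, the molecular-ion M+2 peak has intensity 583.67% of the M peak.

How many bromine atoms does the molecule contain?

6

With n Br atoms, P(M+2)/P(M) = C(n,1)·p^(n−1)q / p^n = n·q/p = n · 0.49310/0.50690.
n = 5.8367 × 0.50690/0.49310 = 6.00 ≈ 6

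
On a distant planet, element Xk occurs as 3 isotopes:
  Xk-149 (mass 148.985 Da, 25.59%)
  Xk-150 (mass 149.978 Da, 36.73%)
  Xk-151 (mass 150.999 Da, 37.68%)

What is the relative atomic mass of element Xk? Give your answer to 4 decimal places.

150.1086 Da

The abundance-weighted mean is 0.2559 × 148.985 + 0.3673 × 149.978 + 0.3768 × 150.999
= 38.12526 + 55.08692 + 56.89642 = 150.10860 Da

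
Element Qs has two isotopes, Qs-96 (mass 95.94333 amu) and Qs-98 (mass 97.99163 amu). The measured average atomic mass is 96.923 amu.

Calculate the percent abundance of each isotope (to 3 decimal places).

Qs-96: 52.172%, Qs-98: 47.828%

With x = fraction of Qs-96 (so Qs-98 is 1 − x):
95.94333·x + 97.99163·(1 − x) = 96.923
(95.94333 − 97.99163)·x = 96.923 − 97.99163
x = -1.06863 / -2.04830 = 0.52172 → 52.172% Qs-96, 47.828% Qs-98.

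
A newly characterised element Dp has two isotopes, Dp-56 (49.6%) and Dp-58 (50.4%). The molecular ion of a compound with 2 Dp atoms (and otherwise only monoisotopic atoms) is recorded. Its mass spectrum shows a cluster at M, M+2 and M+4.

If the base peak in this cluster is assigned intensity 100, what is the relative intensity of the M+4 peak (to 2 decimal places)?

Binomial terms of (0.496 + 0.504)^2: M 0.2460, M+2 0.5000, M+4 0.2540 → M+2 is the base peak.
P(M+2) = C(2,1) × 0.496^1 × 0.504^1 = 2 × 0.4960 × 0.5040 = 0.499968 (base)
P(M+4) = C(2,2) × 0.496^0 × 0.504^2 = 1 × 1.0000 × 0.254016 = 0.254016
Relative intensity = 0.254016 / 0.499968 × 100 = 50.81

50.81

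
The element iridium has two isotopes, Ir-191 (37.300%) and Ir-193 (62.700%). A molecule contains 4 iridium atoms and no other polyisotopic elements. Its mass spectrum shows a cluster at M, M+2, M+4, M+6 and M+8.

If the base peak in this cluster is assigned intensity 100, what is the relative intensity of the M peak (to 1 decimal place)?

5.3

Term probabilities: M 0.0194, M+2 0.1302, M+4 0.3282, M+6 0.3678, M+8 0.1546. Base peak = M+6.
P(M+6) = C(4,3) × 0.37300^1 × 0.62700^3 = 4 × 0.3730 × 0.24649188 = 0.367766 (base)
P(M) = C(4,0) × 0.37300^4 × 0.62700^0 = 1 × 0.01935688 × 1.0000 = 0.019357
Relative intensity = 0.019357 / 0.367766 × 100 = 5.3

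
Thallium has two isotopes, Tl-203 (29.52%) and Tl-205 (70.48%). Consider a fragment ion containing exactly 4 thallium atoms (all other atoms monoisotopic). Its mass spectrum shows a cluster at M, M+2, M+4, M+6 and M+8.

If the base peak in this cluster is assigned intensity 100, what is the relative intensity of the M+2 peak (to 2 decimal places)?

Term probabilities: M 0.0076, M+2 0.0725, M+4 0.2597, M+6 0.4134, M+8 0.2468. Base peak = M+6.
P(M+6) = C(4,3) × 0.2952^1 × 0.7048^3 = 4 × 0.2952 × 0.35010449 = 0.413403 (base)
P(M+2) = C(4,1) × 0.2952^3 × 0.7048^1 = 4 × 0.02572463 × 0.7048 = 0.072523
Relative intensity = 0.072523 / 0.413403 × 100 = 17.54

17.54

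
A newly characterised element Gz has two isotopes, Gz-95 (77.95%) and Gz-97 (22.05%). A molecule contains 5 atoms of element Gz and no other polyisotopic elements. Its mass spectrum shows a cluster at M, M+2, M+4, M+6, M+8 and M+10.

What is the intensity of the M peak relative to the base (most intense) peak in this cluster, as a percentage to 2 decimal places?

Term probabilities: M 0.2878, M+2 0.4070, M+4 0.2303, M+6 0.0651, M+8 0.0092, M+10 0.0005. Base peak = M+2.
P(M+2) = C(5,1) × 0.7795^4 × 0.2205^1 = 5 × 0.36920237 × 0.2205 = 0.407046 (base)
P(M) = C(5,0) × 0.7795^5 × 0.2205^0 = 1 × 0.28779325 × 1.0000 = 0.287793
Relative intensity = 0.287793 / 0.407046 × 100 = 70.70

70.70%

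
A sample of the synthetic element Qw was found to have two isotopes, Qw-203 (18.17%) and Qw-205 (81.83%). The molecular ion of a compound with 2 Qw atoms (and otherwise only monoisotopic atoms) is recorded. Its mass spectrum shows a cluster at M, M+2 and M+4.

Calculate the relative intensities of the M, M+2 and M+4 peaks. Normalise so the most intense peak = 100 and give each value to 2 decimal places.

4.93 : 44.41 : 100.00

The 2 Qw atoms are independent, so intensities follow the terms of (0.1817 + 0.8183)^2.
P(M) = 0.1817^2 = 0.033015
P(M+2) = 2 × 0.1817^1 × 0.8183^1 = 0.297370
P(M+4) = 0.8183^2 = 0.669615
The M+4 peak is largest (0.669615); scaling to 100 gives 4.93 : 44.41 : 100.00.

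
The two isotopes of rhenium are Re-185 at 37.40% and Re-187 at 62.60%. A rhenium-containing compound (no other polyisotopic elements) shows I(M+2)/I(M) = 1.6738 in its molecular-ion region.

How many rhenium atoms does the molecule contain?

1

With n Re atoms, P(M+2)/P(M) = C(n,1)·p^(n−1)q / p^n = n·q/p = n · 0.6260/0.3740.
n = 1.6738 × 0.3740/0.6260 = 1.00 ≈ 1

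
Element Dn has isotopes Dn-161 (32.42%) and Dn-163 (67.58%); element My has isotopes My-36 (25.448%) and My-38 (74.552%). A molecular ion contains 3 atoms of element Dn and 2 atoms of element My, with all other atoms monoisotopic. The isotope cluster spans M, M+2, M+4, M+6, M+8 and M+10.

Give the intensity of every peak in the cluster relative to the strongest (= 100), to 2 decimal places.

Element Dn pattern (n=3): 0.03407525 : 0.21309117 : 0.44419191 : 0.30864167
Element My pattern (n=2): 0.06476007 : 0.37943986 : 0.55580007
Convolve the two distributions (both contribute in 2-u steps):
  M: 0.03407525×0.06476007 = 0.002207
  M+2: 0.03407525×0.37943986 + 0.21309117×0.06476007 = 0.026729
  M+4: 0.03407525×0.55580007 + 0.21309117×0.37943986 + 0.44419191×0.06476007 = 0.128560
  M+6: 0.21309117×0.55580007 + 0.44419191×0.37943986 + 0.30864167×0.06476007 = 0.306968
  M+8: 0.44419191×0.55580007 + 0.30864167×0.37943986 = 0.363993
  M+10: 0.30864167×0.55580007 = 0.171543
Scale to base peak (0.363993) = 100: 0.61 : 7.34 : 35.32 : 84.33 : 100.00 : 47.13

0.61 : 7.34 : 35.32 : 84.33 : 100.00 : 47.13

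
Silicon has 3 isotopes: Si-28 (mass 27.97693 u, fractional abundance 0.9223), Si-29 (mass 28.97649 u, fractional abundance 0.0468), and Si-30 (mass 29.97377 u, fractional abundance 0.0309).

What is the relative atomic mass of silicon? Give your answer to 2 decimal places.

The abundance-weighted mean is 0.9223 × 27.97693 + 0.0468 × 28.97649 + 0.0309 × 29.97377
= 25.803123 + 1.356100 + 0.926189 = 28.085412 u

28.09 u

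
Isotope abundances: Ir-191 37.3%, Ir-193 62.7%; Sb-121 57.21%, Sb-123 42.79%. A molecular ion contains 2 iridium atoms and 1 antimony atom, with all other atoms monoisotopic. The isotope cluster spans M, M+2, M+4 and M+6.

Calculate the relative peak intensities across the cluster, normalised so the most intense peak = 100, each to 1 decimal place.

Iridium pattern (n=2): 0.139129 : 0.467742 : 0.393129
Antimony pattern (n=1): 0.5721 : 0.4279
Convolve the two distributions (both contribute in 2-u steps):
  M: 0.139129×0.5721 = 0.079596
  M+2: 0.139129×0.4279 + 0.467742×0.5721 = 0.327128
  M+4: 0.467742×0.4279 + 0.393129×0.5721 = 0.425056
  M+6: 0.393129×0.4279 = 0.168220
Scale to base peak (0.425056) = 100: 18.7 : 77.0 : 100.0 : 39.6

18.7 : 77.0 : 100.0 : 39.6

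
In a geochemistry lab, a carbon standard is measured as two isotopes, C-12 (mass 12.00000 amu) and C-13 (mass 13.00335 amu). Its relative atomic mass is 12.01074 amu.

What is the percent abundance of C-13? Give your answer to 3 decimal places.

With x = fraction of C-12 (so C-13 is 1 − x):
12.00000·x + 13.00335·(1 − x) = 12.01074
(12.00000 − 13.00335)·x = 12.01074 − 13.00335
x = -0.99261 / -1.00335 = 0.98930 → 98.930% C-12, 1.070% C-13.

1.070%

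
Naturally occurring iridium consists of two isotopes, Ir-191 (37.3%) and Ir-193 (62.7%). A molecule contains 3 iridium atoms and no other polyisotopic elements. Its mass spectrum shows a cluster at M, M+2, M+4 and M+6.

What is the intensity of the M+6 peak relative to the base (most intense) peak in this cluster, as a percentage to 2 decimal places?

Term probabilities: M 0.0519, M+2 0.2617, M+4 0.4399, M+6 0.2465. Base peak = M+4.
P(M+4) = C(3,2) × 0.373^1 × 0.627^2 = 3 × 0.3730 × 0.393129 = 0.439911 (base)
P(M+6) = C(3,3) × 0.373^0 × 0.627^3 = 1 × 1.0000 × 0.24649188 = 0.246492
Relative intensity = 0.246492 / 0.439911 × 100 = 56.03

56.03%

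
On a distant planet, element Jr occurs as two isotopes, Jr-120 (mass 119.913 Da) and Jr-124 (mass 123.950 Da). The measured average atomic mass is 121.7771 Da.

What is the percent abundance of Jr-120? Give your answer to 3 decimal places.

53.825%

Writing the weighted mean with unknown fraction x of Jr-120:
119.913·x + 123.950·(1 − x) = 121.7771
(119.913 − 123.950)·x = 121.7771 − 123.950
x = -2.1729 / -4.037 = 0.53825 → 53.825% Jr-120, 46.175% Jr-124.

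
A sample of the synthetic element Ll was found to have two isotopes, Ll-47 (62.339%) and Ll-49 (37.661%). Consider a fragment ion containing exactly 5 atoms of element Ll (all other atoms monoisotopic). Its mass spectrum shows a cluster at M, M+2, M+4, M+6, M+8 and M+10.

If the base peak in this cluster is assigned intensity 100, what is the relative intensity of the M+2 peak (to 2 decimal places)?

82.76

Term probabilities: M 0.0941, M+2 0.2844, M+4 0.3436, M+6 0.2076, M+8 0.0627, M+10 0.0076. Base peak = M+4.
P(M+4) = C(5,2) × 0.62339^3 × 0.37661^2 = 10 × 0.24225876 × 0.14183509 = 0.343608 (base)
P(M+2) = C(5,1) × 0.62339^4 × 0.37661^1 = 5 × 0.15102169 × 0.37661 = 0.284381
Relative intensity = 0.284381 / 0.343608 × 100 = 82.76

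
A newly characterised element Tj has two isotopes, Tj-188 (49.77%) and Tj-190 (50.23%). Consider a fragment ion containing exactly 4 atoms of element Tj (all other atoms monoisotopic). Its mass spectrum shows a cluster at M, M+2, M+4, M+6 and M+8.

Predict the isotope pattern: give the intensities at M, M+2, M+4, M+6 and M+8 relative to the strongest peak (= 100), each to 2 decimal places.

The 4 Tj atoms are independent, so intensities follow the terms of (0.4977 + 0.5023)^4.
P(M) = 0.4977^4 = 0.061358
P(M+2) = 4 × 0.4977^3 × 0.5023^1 = 0.247700
P(M+4) = 6 × 0.4977^2 × 0.5023^2 = 0.374984
P(M+6) = 4 × 0.4977^1 × 0.5023^3 = 0.252300
P(M+8) = 0.5023^4 = 0.063658
The M+4 peak is largest (0.374984); scaling to 100 gives 16.36 : 66.06 : 100.00 : 67.28 : 16.98.

16.36 : 66.06 : 100.00 : 67.28 : 16.98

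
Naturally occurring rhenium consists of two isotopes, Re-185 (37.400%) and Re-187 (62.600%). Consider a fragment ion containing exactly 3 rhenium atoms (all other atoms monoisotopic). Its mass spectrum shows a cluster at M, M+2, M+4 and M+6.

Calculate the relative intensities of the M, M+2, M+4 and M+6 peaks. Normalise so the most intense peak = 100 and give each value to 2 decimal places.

The 3 Re atoms are independent, so intensities follow the terms of (0.37400 + 0.62600)^3.
P(M) = 0.37400^3 = 0.052314
P(M+2) = 3 × 0.37400^2 × 0.62600^1 = 0.262687
P(M+4) = 3 × 0.37400^1 × 0.62600^2 = 0.439685
P(M+6) = 0.62600^3 = 0.245314
The M+4 peak is largest (0.439685); scaling to 100 gives 11.90 : 59.74 : 100.00 : 55.79.

11.90 : 59.74 : 100.00 : 55.79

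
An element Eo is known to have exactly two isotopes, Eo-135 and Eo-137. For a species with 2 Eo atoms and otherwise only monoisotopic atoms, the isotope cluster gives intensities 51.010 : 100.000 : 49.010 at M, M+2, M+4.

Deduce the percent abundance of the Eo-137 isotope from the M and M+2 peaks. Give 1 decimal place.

49.5%

Write p for the Eo-135 fraction. I(M+2)/I(M) = [C(2,1)·p^1·(1−p)] / p^2 = 2·(1−p)/p = 100.000/51.010 = 1.9604
(1−p)/p = 1.9604/2 = 0.9802  ⇒  p = 1/(1 + 0.9802) = 0.5050
Eo-135: 50.5%, Eo-137: 49.5%.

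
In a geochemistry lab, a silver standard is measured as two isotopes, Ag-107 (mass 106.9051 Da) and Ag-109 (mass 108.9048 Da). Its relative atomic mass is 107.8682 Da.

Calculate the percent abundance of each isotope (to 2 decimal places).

Let x be the fractional abundance of Ag-107; then Ag-109 has abundance 1 − x.
106.9051·x + 108.9048·(1 − x) = 107.8682
(106.9051 − 108.9048)·x = 107.8682 − 108.9048
x = -1.0366 / -1.9997 = 0.51838 → 51.84% Ag-107, 48.16% Ag-109.

Ag-107: 51.84%, Ag-109: 48.16%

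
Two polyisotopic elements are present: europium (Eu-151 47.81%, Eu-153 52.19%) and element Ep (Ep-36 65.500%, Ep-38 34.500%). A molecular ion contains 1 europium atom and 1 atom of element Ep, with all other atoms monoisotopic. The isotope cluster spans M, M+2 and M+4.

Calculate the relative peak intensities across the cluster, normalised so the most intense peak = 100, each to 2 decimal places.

Europium pattern (n=1): 0.4781 : 0.5219
Element Ep pattern (n=1): 0.6550 : 0.3450
Convolve the two distributions (both contribute in 2-u steps):
  M: 0.4781×0.6550 = 0.313156
  M+2: 0.4781×0.3450 + 0.5219×0.6550 = 0.506789
  M+4: 0.5219×0.3450 = 0.180056
Scale to base peak (0.506789) = 100: 61.79 : 100.00 : 35.53

61.79 : 100.00 : 35.53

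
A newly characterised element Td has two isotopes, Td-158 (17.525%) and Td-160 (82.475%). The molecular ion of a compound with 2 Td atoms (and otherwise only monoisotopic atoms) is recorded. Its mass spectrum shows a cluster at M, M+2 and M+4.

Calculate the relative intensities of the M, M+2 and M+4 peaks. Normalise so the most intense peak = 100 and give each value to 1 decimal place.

4.5 : 42.5 : 100.0

Expanding (0.17525 + 0.82475)^2:
P(M) = 0.17525^2 = 0.030713
P(M+2) = 2 × 0.17525^1 × 0.82475^1 = 0.289075
P(M+4) = 0.82475^2 = 0.680213
The M+4 peak is largest (0.680213); scaling to 100 gives 4.5 : 42.5 : 100.0.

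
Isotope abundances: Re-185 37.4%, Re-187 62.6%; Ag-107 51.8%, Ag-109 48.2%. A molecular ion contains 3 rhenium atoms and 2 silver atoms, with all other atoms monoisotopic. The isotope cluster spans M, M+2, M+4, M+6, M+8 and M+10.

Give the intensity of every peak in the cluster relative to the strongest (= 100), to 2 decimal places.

Rhenium pattern (n=3): 0.05231362 : 0.26268713 : 0.43968487 : 0.24531438
Silver pattern (n=2): 0.268324 : 0.499352 : 0.232324
Convolve the two distributions (both contribute in 2-u steps):
  M: 0.05231362×0.268324 = 0.014037
  M+2: 0.05231362×0.499352 + 0.26268713×0.268324 = 0.096608
  M+4: 0.05231362×0.232324 + 0.26268713×0.499352 + 0.43968487×0.268324 = 0.261305
  M+6: 0.26268713×0.232324 + 0.43968487×0.499352 + 0.24531438×0.268324 = 0.346410
  M+8: 0.43968487×0.232324 + 0.24531438×0.499352 = 0.224648
  M+10: 0.24531438×0.232324 = 0.056992
Scale to base peak (0.346410) = 100: 4.05 : 27.89 : 75.43 : 100.00 : 64.85 : 16.45

4.05 : 27.89 : 75.43 : 100.00 : 64.85 : 16.45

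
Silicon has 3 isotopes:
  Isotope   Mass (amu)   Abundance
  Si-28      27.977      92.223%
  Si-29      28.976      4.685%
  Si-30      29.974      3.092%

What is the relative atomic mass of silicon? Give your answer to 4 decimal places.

Average mass = Σ (abundance × isotope mass) = 0.92223 × 27.977 + 0.04685 × 28.976 + 0.03092 × 29.974
= 25.80123 + 1.35753 + 0.92680 = 28.08556 amu

28.0856 amu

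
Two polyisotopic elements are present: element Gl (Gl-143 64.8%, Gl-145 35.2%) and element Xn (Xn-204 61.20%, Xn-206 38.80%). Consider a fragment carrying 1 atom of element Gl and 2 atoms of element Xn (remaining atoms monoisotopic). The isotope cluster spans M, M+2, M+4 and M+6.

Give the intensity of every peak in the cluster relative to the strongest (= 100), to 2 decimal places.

55.21 : 100.00 : 60.22 : 12.05

Element Gl pattern (n=1): 0.6480 : 0.3520
Element Xn pattern (n=2): 0.374544 : 0.474912 : 0.150544
Convolve the two distributions (both contribute in 2-u steps):
  M: 0.6480×0.374544 = 0.242705
  M+2: 0.6480×0.474912 + 0.3520×0.374544 = 0.439582
  M+4: 0.6480×0.150544 + 0.3520×0.474912 = 0.264722
  M+6: 0.3520×0.150544 = 0.052991
Scale to base peak (0.439582) = 100: 55.21 : 100.00 : 60.22 : 12.05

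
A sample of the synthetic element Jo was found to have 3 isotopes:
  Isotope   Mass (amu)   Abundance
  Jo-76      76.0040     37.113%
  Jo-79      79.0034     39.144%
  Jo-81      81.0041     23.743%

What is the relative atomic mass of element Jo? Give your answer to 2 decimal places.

78.37 amu

Average mass = Σ (abundance × isotope mass) = 0.37113 × 76.0040 + 0.39144 × 79.0034 + 0.23743 × 81.0041
= 28.20736 + 30.92509 + 19.23280 = 78.36525 amu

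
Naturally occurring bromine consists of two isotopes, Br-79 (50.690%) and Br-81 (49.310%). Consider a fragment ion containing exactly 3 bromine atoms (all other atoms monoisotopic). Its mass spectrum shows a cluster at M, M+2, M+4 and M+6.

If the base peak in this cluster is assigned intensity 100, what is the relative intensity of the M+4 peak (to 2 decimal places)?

97.28

(0.50690 + 0.49310)^3 gives M 0.1302, M+2 0.3801, M+4 0.3698, M+6 0.1199; the largest is M+2.
P(M+2) = C(3,1) × 0.50690^2 × 0.49310^1 = 3 × 0.25694761 × 0.4931 = 0.380103 (base)
P(M+4) = C(3,2) × 0.50690^1 × 0.49310^2 = 3 × 0.5069 × 0.24314761 = 0.369755
Relative intensity = 0.369755 / 0.380103 × 100 = 97.28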